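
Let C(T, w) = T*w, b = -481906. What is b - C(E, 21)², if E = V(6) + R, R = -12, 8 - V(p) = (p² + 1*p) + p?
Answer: -1674370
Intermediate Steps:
V(p) = 8 - p² - 2*p (V(p) = 8 - ((p² + 1*p) + p) = 8 - ((p² + p) + p) = 8 - ((p + p²) + p) = 8 - (p² + 2*p) = 8 + (-p² - 2*p) = 8 - p² - 2*p)
E = -52 (E = (8 - 1*6² - 2*6) - 12 = (8 - 1*36 - 12) - 12 = (8 - 36 - 12) - 12 = -40 - 12 = -52)
b - C(E, 21)² = -481906 - (-52*21)² = -481906 - 1*(-1092)² = -481906 - 1*1192464 = -481906 - 1192464 = -1674370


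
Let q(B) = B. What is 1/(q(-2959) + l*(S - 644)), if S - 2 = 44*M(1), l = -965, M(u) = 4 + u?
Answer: 1/404271 ≈ 2.4736e-6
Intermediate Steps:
S = 222 (S = 2 + 44*(4 + 1) = 2 + 44*5 = 2 + 220 = 222)
1/(q(-2959) + l*(S - 644)) = 1/(-2959 - 965*(222 - 644)) = 1/(-2959 - 965*(-422)) = 1/(-2959 + 407230) = 1/404271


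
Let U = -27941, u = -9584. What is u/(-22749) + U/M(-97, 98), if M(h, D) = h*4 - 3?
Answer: 639377153/8894859 ≈ 71.882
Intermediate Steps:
M(h, D) = -3 + 4*h (M(h, D) = 4*h - 3 = -3 + 4*h)
u/(-22749) + U/M(-97, 98) = -9584/(-22749) - 27941/(-3 + 4*(-97)) = -9584*(-1/22749) - 27941/(-3 - 388) = 9584/22749 - 27941/(-391) = 9584/22749 - 27941*(-1/391) = 9584/22749 + 27941/391 = 639377153/8894859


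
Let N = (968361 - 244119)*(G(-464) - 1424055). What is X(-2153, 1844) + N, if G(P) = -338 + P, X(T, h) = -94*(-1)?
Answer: -1031941283300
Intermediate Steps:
X(T, h) = 94
N = -1031941283394 (N = (968361 - 244119)*((-338 - 464) - 1424055) = 724242*(-802 - 1424055) = 724242*(-1424857) = -1031941283394)
X(-2153, 1844) + N = 94 - 1031941283394 = -1031941283300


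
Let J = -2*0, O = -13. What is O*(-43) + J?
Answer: 559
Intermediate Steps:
J = 0
O*(-43) + J = -13*(-43) + 0 = 559 + 0 = 559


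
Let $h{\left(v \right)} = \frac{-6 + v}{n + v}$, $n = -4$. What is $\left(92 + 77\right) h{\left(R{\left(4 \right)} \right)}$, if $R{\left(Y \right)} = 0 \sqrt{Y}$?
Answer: $\frac{507}{2} \approx 253.5$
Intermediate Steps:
$R{\left(Y \right)} = 0$
$h{\left(v \right)} = \frac{-6 + v}{-4 + v}$
$\left(92 + 77\right) h{\left(R{\left(4 \right)} \right)} = \left(92 + 77\right) \frac{-6 + 0}{-4 + 0} = 169 \frac{1}{-4} \left(-6\right) = 169 \left(\left(- \frac{1}{4}\right) \left(-6\right)\right) = 169 \cdot \frac{3}{2} = \frac{507}{2}$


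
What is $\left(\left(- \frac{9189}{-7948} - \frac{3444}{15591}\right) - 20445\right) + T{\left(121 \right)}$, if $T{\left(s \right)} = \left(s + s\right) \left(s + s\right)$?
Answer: $\frac{1574572743893}{41305756} \approx 38120.0$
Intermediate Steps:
$T{\left(s \right)} = 4 s^{2}$ ($T{\left(s \right)} = 2 s 2 s = 4 s^{2}$)
$\left(\left(- \frac{9189}{-7948} - \frac{3444}{15591}\right) - 20445\right) + T{\left(121 \right)} = \left(\left(- \frac{9189}{-7948} - \frac{3444}{15591}\right) - 20445\right) + 4 \cdot 121^{2} = \left(\left(\left(-9189\right) \left(- \frac{1}{7948}\right) - \frac{1148}{5197}\right) - 20445\right) + 4 \cdot 14641 = \left(\left(\frac{9189}{7948} - \frac{1148}{5197}\right) - 20445\right) + 58564 = \left(\frac{38630929}{41305756} - 20445\right) + 58564 = - \frac{844457550491}{41305756} + 58564 = \frac{1574572743893}{41305756}$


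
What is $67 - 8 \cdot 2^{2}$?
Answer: $35$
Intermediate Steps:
$67 - 8 \cdot 2^{2} = 67 - 32 = 35$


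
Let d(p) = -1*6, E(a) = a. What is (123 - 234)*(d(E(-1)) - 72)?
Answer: 8658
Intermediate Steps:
d(p) = -6
(123 - 234)*(d(E(-1)) - 72) = (123 - 234)*(-6 - 72) = -111*(-78) = 8658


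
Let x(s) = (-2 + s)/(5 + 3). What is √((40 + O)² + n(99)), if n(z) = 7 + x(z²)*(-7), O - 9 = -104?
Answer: I*√88674/4 ≈ 74.445*I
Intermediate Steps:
O = -95 (O = 9 - 104 = -95)
x(s) = -¼ + s/8 (x(s) = (-2 + s)/8 = (-2 + s)*(⅛) = -¼ + s/8)
n(z) = 35/4 - 7*z²/8 (n(z) = 7 + (-¼ + z²/8)*(-7) = 7 + (7/4 - 7*z²/8) = 35/4 - 7*z²/8)
√((40 + O)² + n(99)) = √((40 - 95)² + (35/4 - 7/8*99²)) = √((-55)² + (35/4 - 7/8*9801)) = √(3025 + (35/4 - 68607/8)) = √(3025 - 68537/8) = √(-44337/8) = I*√88674/4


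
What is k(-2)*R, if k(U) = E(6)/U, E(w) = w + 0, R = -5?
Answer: 15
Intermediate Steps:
E(w) = w
k(U) = 6/U
k(-2)*R = (6/(-2))*(-5) = (6*(-½))*(-5) = -3*(-5) = 15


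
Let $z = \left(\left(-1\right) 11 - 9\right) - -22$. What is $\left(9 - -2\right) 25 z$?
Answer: $550$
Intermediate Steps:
$z = 2$ ($z = \left(-11 - 9\right) + 22 = -20 + 22 = 2$)
$\left(9 - -2\right) 25 z = \left(9 - -2\right) 25 \cdot 2 = \left(9 + 2\right) 25 \cdot 2 = 11 \cdot 25 \cdot 2 = 275 \cdot 2 = 550$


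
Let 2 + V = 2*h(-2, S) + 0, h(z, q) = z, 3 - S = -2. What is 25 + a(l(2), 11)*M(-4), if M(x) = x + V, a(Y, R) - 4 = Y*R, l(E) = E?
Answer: -235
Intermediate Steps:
S = 5 (S = 3 - 1*(-2) = 3 + 2 = 5)
a(Y, R) = 4 + R*Y (a(Y, R) = 4 + Y*R = 4 + R*Y)
V = -6 (V = -2 + (2*(-2) + 0) = -2 + (-4 + 0) = -2 - 4 = -6)
M(x) = -6 + x (M(x) = x - 6 = -6 + x)
25 + a(l(2), 11)*M(-4) = 25 + (4 + 11*2)*(-6 - 4) = 25 + (4 + 22)*(-10) = 25 + 26*(-10) = 25 - 260 = -235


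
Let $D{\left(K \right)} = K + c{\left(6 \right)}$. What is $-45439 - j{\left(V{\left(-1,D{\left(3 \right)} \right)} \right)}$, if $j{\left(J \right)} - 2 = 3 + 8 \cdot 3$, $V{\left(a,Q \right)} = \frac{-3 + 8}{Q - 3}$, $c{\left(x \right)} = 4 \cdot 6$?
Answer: $-45468$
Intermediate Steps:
$c{\left(x \right)} = 24$
$D{\left(K \right)} = 24 + K$ ($D{\left(K \right)} = K + 24 = 24 + K$)
$V{\left(a,Q \right)} = \frac{5}{-3 + Q}$
$j{\left(J \right)} = 29$ ($j{\left(J \right)} = 2 + \left(3 + 8 \cdot 3\right) = 2 + \left(3 + 24\right) = 2 + 27 = 29$)
$-45439 - j{\left(V{\left(-1,D{\left(3 \right)} \right)} \right)} = -45439 - 29 = -45468$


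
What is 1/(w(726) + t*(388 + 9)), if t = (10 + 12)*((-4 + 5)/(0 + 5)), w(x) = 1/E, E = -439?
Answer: 2195/3834221 ≈ 0.00057248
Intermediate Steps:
w(x) = -1/439 (w(x) = 1/(-439) = -1/439)
t = 22/5 (t = 22*(1/5) = 22/5 ≈ 4.4000)
1/(w(726) + t*(388 + 9)) = 1/(-1/439 + 22*(388 + 9)/5) = 1/(-1/439 + (22/5)*397) = 1/(-1/439 + 8734/5) = 1/(3834221/2195) = 2195/3834221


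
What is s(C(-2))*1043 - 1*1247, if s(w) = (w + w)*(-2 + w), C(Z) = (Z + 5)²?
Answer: 130171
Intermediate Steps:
C(Z) = (5 + Z)²
s(w) = 2*w*(-2 + w) (s(w) = (2*w)*(-2 + w) = 2*w*(-2 + w))
s(C(-2))*1043 - 1*1247 = (2*(5 - 2)²*(-2 + (5 - 2)²))*1043 - 1*1247 = (2*3²*(-2 + 3²))*1043 - 1247 = (2*9*(-2 + 9))*1043 - 1247 = (2*9*7)*1043 - 1247 = 126*1043 - 1247 = 131418 - 1247 = 130171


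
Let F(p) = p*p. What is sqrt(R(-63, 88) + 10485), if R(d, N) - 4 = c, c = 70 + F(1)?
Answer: 8*sqrt(165) ≈ 102.76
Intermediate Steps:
F(p) = p**2
c = 71 (c = 70 + 1**2 = 70 + 1 = 71)
R(d, N) = 75 (R(d, N) = 4 + 71 = 75)
sqrt(R(-63, 88) + 10485) = sqrt(75 + 10485) = sqrt(10560) = 8*sqrt(165)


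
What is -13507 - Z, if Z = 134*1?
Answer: -13641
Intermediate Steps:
Z = 134
-13507 - Z = -13507 - 1*134 = -13507 - 134 = -13641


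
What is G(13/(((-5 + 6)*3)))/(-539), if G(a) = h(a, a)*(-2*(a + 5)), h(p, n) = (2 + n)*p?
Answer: 1976/2079 ≈ 0.95046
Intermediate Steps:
h(p, n) = p*(2 + n)
G(a) = a*(-10 - 2*a)*(2 + a) (G(a) = (a*(2 + a))*(-2*(a + 5)) = (a*(2 + a))*(-2*(5 + a)) = (a*(2 + a))*(-10 - 2*a) = a*(-10 - 2*a)*(2 + a))
G(13/(((-5 + 6)*3)))/(-539) = -2*13/(((-5 + 6)*3))*(2 + 13/(((-5 + 6)*3)))*(5 + 13/(((-5 + 6)*3)))/(-539) = -2*13/((1*3))*(2 + 13/((1*3)))*(5 + 13/((1*3)))*(-1/539) = -2*13/3*(2 + 13/3)*(5 + 13/3)*(-1/539) = -2*13/3*19/3*28/3*(-1/539) = -13832/27*(-1/539) = 1976/2079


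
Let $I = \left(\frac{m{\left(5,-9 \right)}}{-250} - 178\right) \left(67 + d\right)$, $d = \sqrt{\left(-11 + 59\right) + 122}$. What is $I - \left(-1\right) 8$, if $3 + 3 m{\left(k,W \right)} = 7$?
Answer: $- \frac{4469384}{375} - \frac{66752 \sqrt{170}}{375} \approx -14239.0$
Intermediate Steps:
$m{\left(k,W \right)} = \frac{4}{3}$ ($m{\left(k,W \right)} = -1 + \frac{1}{3} \cdot 7 = -1 + \frac{7}{3} = \frac{4}{3}$)
$d = \sqrt{170}$ ($d = \sqrt{48 + 122} = \sqrt{170} \approx 13.038$)
$I = - \frac{4472384}{375} - \frac{66752 \sqrt{170}}{375}$ ($I = \left(\frac{4}{3 \left(-250\right)} - 178\right) \left(67 + \sqrt{170}\right) = \left(\frac{4}{3} \left(- \frac{1}{250}\right) - 178\right) \left(67 + \sqrt{170}\right) = \left(- \frac{2}{375} - 178\right) \left(67 + \sqrt{170}\right) = - \frac{66752 \left(67 + \sqrt{170}\right)}{375} = - \frac{4472384}{375} - \frac{66752 \sqrt{170}}{375} \approx -14247.0$)
$I - \left(-1\right) 8 = \left(- \frac{4472384}{375} - \frac{66752 \sqrt{170}}{375}\right) - \left(-1\right) 8 = \left(- \frac{4472384}{375} - \frac{66752 \sqrt{170}}{375}\right) - -8 = \left(- \frac{4472384}{375} - \frac{66752 \sqrt{170}}{375}\right) + 8 = - \frac{4469384}{375} - \frac{66752 \sqrt{170}}{375}$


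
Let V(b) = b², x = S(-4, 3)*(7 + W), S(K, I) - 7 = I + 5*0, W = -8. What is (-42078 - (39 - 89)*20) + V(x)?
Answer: -40978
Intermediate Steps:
S(K, I) = 7 + I (S(K, I) = 7 + (I + 5*0) = 7 + (I + 0) = 7 + I)
x = -10 (x = (7 + 3)*(7 - 8) = 10*(-1) = -10)
(-42078 - (39 - 89)*20) + V(x) = (-42078 - (39 - 89)*20) + (-10)² = (-42078 - (-50)*20) + 100 = (-42078 - 1*(-1000)) + 100 = (-42078 + 1000) + 100 = -41078 + 100 = -40978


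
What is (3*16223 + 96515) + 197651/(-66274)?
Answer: 9621726765/66274 ≈ 1.4518e+5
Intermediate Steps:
(3*16223 + 96515) + 197651/(-66274) = (48669 + 96515) + 197651*(-1/66274) = 145184 - 197651/66274 = 9621726765/66274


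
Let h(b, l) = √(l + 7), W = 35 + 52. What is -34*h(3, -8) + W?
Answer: 87 - 34*I ≈ 87.0 - 34.0*I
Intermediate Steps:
W = 87
h(b, l) = √(7 + l)
-34*h(3, -8) + W = -34*√(7 - 8) + 87 = -34*I + 87 = 87 - 34*I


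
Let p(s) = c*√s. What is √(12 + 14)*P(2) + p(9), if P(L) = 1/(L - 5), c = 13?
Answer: 39 - √26/3 ≈ 37.300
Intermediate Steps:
p(s) = 13*√s
P(L) = 1/(-5 + L)
√(12 + 14)*P(2) + p(9) = √(12 + 14)/(-5 + 2) + 13*√9 = √26/(-3) + 13*3 = √26*(-⅓) + 39 = -√26/3 + 39 = 39 - √26/3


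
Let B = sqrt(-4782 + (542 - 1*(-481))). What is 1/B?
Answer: -I*sqrt(3759)/3759 ≈ -0.01631*I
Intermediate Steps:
B = I*sqrt(3759) (B = sqrt(-4782 + (542 + 481)) = sqrt(-4782 + 1023) = sqrt(-3759) = I*sqrt(3759) ≈ 61.311*I)
1/B = 1/(I*sqrt(3759)) = -I*sqrt(3759)/3759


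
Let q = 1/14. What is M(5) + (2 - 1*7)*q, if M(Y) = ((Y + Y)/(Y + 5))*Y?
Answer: 65/14 ≈ 4.6429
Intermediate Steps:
q = 1/14 ≈ 0.071429
M(Y) = 2*Y**2/(5 + Y) (M(Y) = ((2*Y)/(5 + Y))*Y = (2*Y/(5 + Y))*Y = 2*Y**2/(5 + Y))
M(5) + (2 - 1*7)*q = 2*5**2/(5 + 5) + (2 - 1*7)*(1/14) = 2*25/10 + (2 - 7)*(1/14) = 2*25*(1/10) - 5*1/14 = 5 - 5/14 = 65/14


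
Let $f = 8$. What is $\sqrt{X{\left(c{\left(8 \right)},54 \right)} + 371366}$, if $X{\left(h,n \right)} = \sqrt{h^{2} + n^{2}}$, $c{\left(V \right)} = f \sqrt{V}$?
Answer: $\sqrt{371366 + 2 \sqrt{857}} \approx 609.45$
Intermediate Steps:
$c{\left(V \right)} = 8 \sqrt{V}$
$\sqrt{X{\left(c{\left(8 \right)},54 \right)} + 371366} = \sqrt{\sqrt{\left(8 \sqrt{8}\right)^{2} + 54^{2}} + 371366} = \sqrt{\sqrt{\left(8 \cdot 2 \sqrt{2}\right)^{2} + 2916} + 371366} = \sqrt{\sqrt{\left(16 \sqrt{2}\right)^{2} + 2916} + 371366} = \sqrt{\sqrt{512 + 2916} + 371366} = \sqrt{\sqrt{3428} + 371366} = \sqrt{2 \sqrt{857} + 371366} = \sqrt{371366 + 2 \sqrt{857}}$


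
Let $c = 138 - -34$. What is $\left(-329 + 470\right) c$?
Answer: $24252$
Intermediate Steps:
$c = 172$ ($c = 138 + 34 = 172$)
$\left(-329 + 470\right) c = \left(-329 + 470\right) 172 = 141 \cdot 172 = 24252$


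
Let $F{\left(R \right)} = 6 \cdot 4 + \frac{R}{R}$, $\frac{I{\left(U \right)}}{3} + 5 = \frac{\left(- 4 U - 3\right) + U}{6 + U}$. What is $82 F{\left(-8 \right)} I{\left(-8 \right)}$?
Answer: $-95325$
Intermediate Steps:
$I{\left(U \right)} = -15 + \frac{3 \left(-3 - 3 U\right)}{6 + U}$ ($I{\left(U \right)} = -15 + 3 \frac{\left(- 4 U - 3\right) + U}{6 + U} = -15 + 3 \frac{\left(-3 - 4 U\right) + U}{6 + U} = -15 + 3 \frac{-3 - 3 U}{6 + U} = -15 + \frac{3 \left(-3 - 3 U\right)}{6 + U}$)
$F{\left(R \right)} = 25$ ($F{\left(R \right)} = 24 + 1 = 25$)
$82 F{\left(-8 \right)} I{\left(-8 \right)} = 82 \cdot 25 \frac{3 \left(-33 - -64\right)}{6 - 8} = 2050 \frac{3 \left(-33 + 64\right)}{-2} = 2050 \cdot 3 \left(- \frac{1}{2}\right) 31 = 2050 \left(- \frac{93}{2}\right) = -95325$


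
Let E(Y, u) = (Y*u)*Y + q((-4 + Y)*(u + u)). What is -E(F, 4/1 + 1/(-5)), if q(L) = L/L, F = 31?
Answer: -18264/5 ≈ -3652.8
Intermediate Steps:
q(L) = 1
E(Y, u) = 1 + u*Y² (E(Y, u) = (Y*u)*Y + 1 = u*Y² + 1 = 1 + u*Y²)
-E(F, 4/1 + 1/(-5)) = -(1 + (4/1 + 1/(-5))*31²) = -(1 + (4*1 + 1*(-⅕))*961) = -(1 + (4 - ⅕)*961) = -(1 + (19/5)*961) = -(1 + 18259/5) = -1*18264/5 = -18264/5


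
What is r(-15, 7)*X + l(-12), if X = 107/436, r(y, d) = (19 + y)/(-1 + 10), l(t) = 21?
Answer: 20708/981 ≈ 21.109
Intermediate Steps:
r(y, d) = 19/9 + y/9 (r(y, d) = (19 + y)/9 = (19 + y)*(⅑) = 19/9 + y/9)
X = 107/436 (X = 107*(1/436) = 107/436 ≈ 0.24541)
r(-15, 7)*X + l(-12) = (19/9 + (⅑)*(-15))*(107/436) + 21 = (19/9 - 5/3)*(107/436) + 21 = (4/9)*(107/436) + 21 = 107/981 + 21 = 20708/981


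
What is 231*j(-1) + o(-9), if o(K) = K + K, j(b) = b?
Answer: -249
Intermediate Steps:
o(K) = 2*K
231*j(-1) + o(-9) = 231*(-1) + 2*(-9) = -231 - 18 = -249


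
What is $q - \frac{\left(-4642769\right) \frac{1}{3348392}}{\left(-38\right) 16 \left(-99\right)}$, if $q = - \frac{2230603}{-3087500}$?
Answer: $\frac{5915583738868417}{8187822957600000} \approx 0.72249$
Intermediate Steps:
$q = \frac{2230603}{3087500}$ ($q = \left(-2230603\right) \left(- \frac{1}{3087500}\right) = \frac{2230603}{3087500} \approx 0.72246$)
$q - \frac{\left(-4642769\right) \frac{1}{3348392}}{\left(-38\right) 16 \left(-99\right)} = \frac{2230603}{3087500} - \frac{\left(-4642769\right) \frac{1}{3348392}}{\left(-38\right) 16 \left(-99\right)} = \frac{2230603}{3087500} - \frac{\left(-4642769\right) \frac{1}{3348392}}{\left(-608\right) \left(-99\right)} = \frac{2230603}{3087500} - - \frac{4642769}{3348392 \cdot 60192} = \frac{2230603}{3087500} - \left(- \frac{4642769}{3348392}\right) \frac{1}{60192} = \frac{2230603}{3087500} - - \frac{4642769}{201546411264} = \frac{2230603}{3087500} + \frac{4642769}{201546411264} = \frac{5915583738868417}{8187822957600000}$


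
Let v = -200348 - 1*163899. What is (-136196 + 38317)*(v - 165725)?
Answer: 51873129388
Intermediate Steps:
v = -364247 (v = -200348 - 163899 = -364247)
(-136196 + 38317)*(v - 165725) = (-136196 + 38317)*(-364247 - 165725) = -97879*(-529972) = 51873129388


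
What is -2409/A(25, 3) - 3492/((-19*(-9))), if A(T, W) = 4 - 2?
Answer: -46547/38 ≈ -1224.9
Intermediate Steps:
A(T, W) = 2
-2409/A(25, 3) - 3492/((-19*(-9))) = -2409/2 - 3492/((-19*(-9))) = -2409*1/2 - 3492/171 = -2409/2 - 3492*1/171 = -2409/2 - 388/19 = -46547/38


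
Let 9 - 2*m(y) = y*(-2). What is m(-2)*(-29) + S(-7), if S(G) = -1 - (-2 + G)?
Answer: -129/2 ≈ -64.500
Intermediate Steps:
S(G) = 1 - G (S(G) = -1 + (2 - G) = 1 - G)
m(y) = 9/2 + y (m(y) = 9/2 - y*(-2)/2 = 9/2 - (-1)*y = 9/2 + y)
m(-2)*(-29) + S(-7) = (9/2 - 2)*(-29) + (1 - 1*(-7)) = (5/2)*(-29) + (1 + 7) = -145/2 + 8 = -129/2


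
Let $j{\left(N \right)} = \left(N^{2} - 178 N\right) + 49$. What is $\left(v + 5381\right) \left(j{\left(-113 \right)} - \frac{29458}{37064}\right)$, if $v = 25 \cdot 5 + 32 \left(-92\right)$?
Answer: $\frac{781770082695}{9266} \approx 8.437 \cdot 10^{7}$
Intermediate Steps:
$v = -2819$ ($v = 125 - 2944 = -2819$)
$j{\left(N \right)} = 49 + N^{2} - 178 N$
$\left(v + 5381\right) \left(j{\left(-113 \right)} - \frac{29458}{37064}\right) = \left(-2819 + 5381\right) \left(\left(49 + \left(-113\right)^{2} - -20114\right) - \frac{29458}{37064}\right) = 2562 \left(\left(49 + 12769 + 20114\right) - \frac{14729}{18532}\right) = 2562 \left(32932 - \frac{14729}{18532}\right) = 2562 \cdot \frac{610281095}{18532} = \frac{781770082695}{9266}$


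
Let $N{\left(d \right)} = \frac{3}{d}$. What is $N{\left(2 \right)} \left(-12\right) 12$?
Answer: $-216$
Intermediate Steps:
$N{\left(2 \right)} \left(-12\right) 12 = \frac{3}{2} \left(-12\right) 12 = \left(-18\right) 12 = -216$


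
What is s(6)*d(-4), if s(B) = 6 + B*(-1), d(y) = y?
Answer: 0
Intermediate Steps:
s(B) = 6 - B
s(6)*d(-4) = (6 - 1*6)*(-4) = (6 - 6)*(-4) = 0*(-4) = 0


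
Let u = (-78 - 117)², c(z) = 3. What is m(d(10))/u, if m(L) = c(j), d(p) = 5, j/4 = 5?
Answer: 1/12675 ≈ 7.8895e-5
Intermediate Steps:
j = 20 (j = 4*5 = 20)
m(L) = 3
u = 38025 (u = (-195)² = 38025)
m(d(10))/u = 3/38025 = 3*(1/38025) = 1/12675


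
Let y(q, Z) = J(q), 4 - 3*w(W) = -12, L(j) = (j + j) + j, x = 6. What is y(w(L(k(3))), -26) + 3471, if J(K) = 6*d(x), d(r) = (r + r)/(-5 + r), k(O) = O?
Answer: 3543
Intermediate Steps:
d(r) = 2*r/(-5 + r) (d(r) = (2*r)/(-5 + r) = 2*r/(-5 + r))
J(K) = 72 (J(K) = 6*(2*6/(-5 + 6)) = 6*(2*6/1) = 6*(2*6*1) = 6*12 = 72)
L(j) = 3*j (L(j) = 2*j + j = 3*j)
w(W) = 16/3 (w(W) = 4/3 - ⅓*(-12) = 4/3 + 4 = 16/3)
y(q, Z) = 72
y(w(L(k(3))), -26) + 3471 = 72 + 3471 = 3543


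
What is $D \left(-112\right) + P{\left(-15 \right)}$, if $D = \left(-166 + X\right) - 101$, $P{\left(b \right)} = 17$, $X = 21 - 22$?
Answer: $30033$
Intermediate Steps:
$X = -1$ ($X = 21 - 22 = -1$)
$D = -268$ ($D = \left(-166 - 1\right) - 101 = -167 - 101 = -268$)
$D \left(-112\right) + P{\left(-15 \right)} = \left(-268\right) \left(-112\right) + 17 = 30016 + 17 = 30033$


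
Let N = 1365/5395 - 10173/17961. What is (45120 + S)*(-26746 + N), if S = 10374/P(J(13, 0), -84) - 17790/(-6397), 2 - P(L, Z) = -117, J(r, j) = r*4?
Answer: -65344742344739685888/54039661829 ≈ -1.2092e+9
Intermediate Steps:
N = -155726/496921 (N = 1365*(1/5395) - 10173*1/17961 = 21/83 - 3391/5987 = -155726/496921 ≈ -0.31338)
J(r, j) = 4*r
P(L, Z) = 119 (P(L, Z) = 2 - 1*(-117) = 2 + 117 = 119)
S = 9782784/108749 (S = 10374/119 - 17790/(-6397) = 10374*(1/119) - 17790*(-1/6397) = 1482/17 + 17790/6397 = 9782784/108749 ≈ 89.958)
(45120 + S)*(-26746 + N) = (45120 + 9782784/108749)*(-26746 - 155726/496921) = (4916537664/108749)*(-13290804792/496921) = -65344742344739685888/54039661829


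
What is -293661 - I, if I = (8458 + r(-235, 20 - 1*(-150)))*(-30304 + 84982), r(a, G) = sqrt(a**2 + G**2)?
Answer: -462760185 - 273390*sqrt(3365) ≈ -4.7862e+8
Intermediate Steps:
r(a, G) = sqrt(G**2 + a**2)
I = 462466524 + 273390*sqrt(3365) (I = (8458 + sqrt((20 - 1*(-150))**2 + (-235)**2))*(-30304 + 84982) = (8458 + sqrt((20 + 150)**2 + 55225))*54678 = (8458 + sqrt(170**2 + 55225))*54678 = (8458 + sqrt(28900 + 55225))*54678 = (8458 + sqrt(84125))*54678 = (8458 + 5*sqrt(3365))*54678 = 462466524 + 273390*sqrt(3365) ≈ 4.7833e+8)
-293661 - I = -293661 - (462466524 + 273390*sqrt(3365)) = -293661 + (-462466524 - 273390*sqrt(3365)) = -462760185 - 273390*sqrt(3365)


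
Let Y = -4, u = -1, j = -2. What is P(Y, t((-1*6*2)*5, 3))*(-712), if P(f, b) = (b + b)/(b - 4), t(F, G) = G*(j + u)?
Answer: -12816/13 ≈ -985.85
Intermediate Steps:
t(F, G) = -3*G (t(F, G) = G*(-2 - 1) = G*(-3) = -3*G)
P(f, b) = 2*b/(-4 + b) (P(f, b) = (2*b)/(-4 + b) = 2*b/(-4 + b))
P(Y, t((-1*6*2)*5, 3))*(-712) = (2*(-3*3)/(-4 - 3*3))*(-712) = (2*(-9)/(-4 - 9))*(-712) = (2*(-9)/(-13))*(-712) = (2*(-9)*(-1/13))*(-712) = (18/13)*(-712) = -12816/13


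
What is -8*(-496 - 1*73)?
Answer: 4552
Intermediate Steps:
-8*(-496 - 1*73) = -8*(-496 - 73) = -8*(-569) = 4552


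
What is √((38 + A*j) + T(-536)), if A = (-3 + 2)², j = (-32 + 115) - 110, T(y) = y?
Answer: 5*I*√21 ≈ 22.913*I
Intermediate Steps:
j = -27 (j = 83 - 110 = -27)
A = 1 (A = (-1)² = 1)
√((38 + A*j) + T(-536)) = √((38 + 1*(-27)) - 536) = √((38 - 27) - 536) = √(11 - 536) = √(-525) = 5*I*√21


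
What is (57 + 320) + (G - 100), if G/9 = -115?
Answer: -758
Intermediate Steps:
G = -1035 (G = 9*(-115) = -1035)
(57 + 320) + (G - 100) = (57 + 320) + (-1035 - 100) = 377 - 1135 = -758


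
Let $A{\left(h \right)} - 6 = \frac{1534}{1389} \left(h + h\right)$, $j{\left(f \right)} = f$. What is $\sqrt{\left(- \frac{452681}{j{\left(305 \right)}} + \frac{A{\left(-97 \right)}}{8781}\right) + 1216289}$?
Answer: $\frac{\sqrt{501991583572231971530}}{20328015} \approx 1102.2$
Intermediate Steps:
$A{\left(h \right)} = 6 + \frac{3068 h}{1389}$ ($A{\left(h \right)} = 6 + \frac{1534}{1389} \left(h + h\right) = 6 + 1534 \cdot \frac{1}{1389} \cdot 2 h = 6 + \frac{1534 \cdot 2 h}{1389} = 6 + \frac{3068 h}{1389}$)
$\sqrt{\left(- \frac{452681}{j{\left(305 \right)}} + \frac{A{\left(-97 \right)}}{8781}\right) + 1216289} = \sqrt{\left(- \frac{452681}{305} + \frac{6 + \frac{3068}{1389} \left(-97\right)}{8781}\right) + 1216289} = \sqrt{\left(\left(-452681\right) \frac{1}{305} + \left(6 - \frac{297596}{1389}\right) \frac{1}{8781}\right) + 1216289} = \sqrt{\left(- \frac{7421}{5} - \frac{289262}{12196809}\right) + 1216289} = \sqrt{- \frac{90513965899}{60984045} + 1216289} = \sqrt{\frac{74083709143106}{60984045}} = \frac{\sqrt{501991583572231971530}}{20328015}$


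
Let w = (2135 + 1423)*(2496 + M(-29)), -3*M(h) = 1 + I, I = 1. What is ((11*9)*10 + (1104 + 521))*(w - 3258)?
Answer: 23208485870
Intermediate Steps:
M(h) = -⅔ (M(h) = -(1 + 1)/3 = -⅓*2 = -⅔)
w = 8878396 (w = (2135 + 1423)*(2496 - ⅔) = 3558*(7486/3) = 8878396)
((11*9)*10 + (1104 + 521))*(w - 3258) = ((11*9)*10 + (1104 + 521))*(8878396 - 3258) = (99*10 + 1625)*8875138 = (990 + 1625)*8875138 = 2615*8875138 = 23208485870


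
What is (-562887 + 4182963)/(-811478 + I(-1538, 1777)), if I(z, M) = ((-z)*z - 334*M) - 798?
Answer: -1810038/1885619 ≈ -0.95992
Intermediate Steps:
I(z, M) = -798 - z² - 334*M (I(z, M) = (-z² - 334*M) - 798 = -798 - z² - 334*M)
(-562887 + 4182963)/(-811478 + I(-1538, 1777)) = (-562887 + 4182963)/(-811478 + (-798 - 1*(-1538)² - 334*1777)) = 3620076/(-811478 + (-798 - 1*2365444 - 593518)) = 3620076/(-811478 + (-798 - 2365444 - 593518)) = 3620076/(-811478 - 2959760) = 3620076/(-3771238) = 3620076*(-1/3771238) = -1810038/1885619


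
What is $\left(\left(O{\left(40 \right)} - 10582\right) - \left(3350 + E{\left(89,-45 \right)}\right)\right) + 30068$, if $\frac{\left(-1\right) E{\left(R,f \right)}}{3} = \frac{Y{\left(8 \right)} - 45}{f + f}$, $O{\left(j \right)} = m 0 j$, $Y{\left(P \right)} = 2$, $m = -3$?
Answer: $\frac{484123}{30} \approx 16137.0$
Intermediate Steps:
$O{\left(j \right)} = 0$ ($O{\left(j \right)} = \left(-3\right) 0 j = 0 j = 0$)
$E{\left(R,f \right)} = \frac{129}{2 f}$ ($E{\left(R,f \right)} = - 3 \frac{2 - 45}{f + f} = - 3 \left(- \frac{43}{2 f}\right) = \frac{129}{2 f}$)
$\left(\left(O{\left(40 \right)} - 10582\right) - \left(3350 + E{\left(89,-45 \right)}\right)\right) + 30068 = \left(\left(0 - 10582\right) - \left(3350 + \frac{129}{2 \left(-45\right)}\right)\right) + 30068 = \left(-10582 - \left(3350 + \frac{129}{2} \left(- \frac{1}{45}\right)\right)\right) + 30068 = \left(-10582 - \frac{100457}{30}\right) + 30068 = - \frac{417917}{30} + 30068 = \frac{484123}{30}$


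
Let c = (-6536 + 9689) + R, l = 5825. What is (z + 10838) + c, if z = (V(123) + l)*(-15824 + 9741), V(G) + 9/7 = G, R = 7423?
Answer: -36152449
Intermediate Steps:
V(G) = -9/7 + G
c = 10576 (c = (-6536 + 9689) + 7423 = 3153 + 7423 = 10576)
z = -36173863 (z = ((-9/7 + 123) + 5825)*(-15824 + 9741) = (852/7 + 5825)*(-6083) = (41627/7)*(-6083) = -36173863)
(z + 10838) + c = (-36173863 + 10838) + 10576 = -36163025 + 10576 = -36152449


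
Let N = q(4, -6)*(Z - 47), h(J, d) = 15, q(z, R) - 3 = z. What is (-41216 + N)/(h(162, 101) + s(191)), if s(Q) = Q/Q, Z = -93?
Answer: -10549/4 ≈ -2637.3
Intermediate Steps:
q(z, R) = 3 + z
s(Q) = 1
N = -980 (N = (3 + 4)*(-93 - 47) = 7*(-140) = -980)
(-41216 + N)/(h(162, 101) + s(191)) = (-41216 - 980)/(15 + 1) = -42196/16 = -42196*1/16 = -10549/4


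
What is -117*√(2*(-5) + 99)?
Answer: -117*√89 ≈ -1103.8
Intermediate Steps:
-117*√(2*(-5) + 99) = -117*√(-10 + 99) = -117*√89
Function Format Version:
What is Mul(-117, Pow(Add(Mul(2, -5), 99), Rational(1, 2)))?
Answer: Mul(-117, Pow(89, Rational(1, 2))) ≈ -1103.8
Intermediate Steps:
Mul(-117, Pow(Add(Mul(2, -5), 99), Rational(1, 2))) = Mul(-117, Pow(Add(-10, 99), Rational(1, 2))) = Mul(-117, Pow(89, Rational(1, 2)))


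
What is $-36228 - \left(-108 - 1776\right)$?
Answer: $-34344$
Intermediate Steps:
$-36228 - \left(-108 - 1776\right) = -36228 - -1884 = -36228 + 1884 = -34344$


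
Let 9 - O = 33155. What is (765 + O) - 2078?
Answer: -34459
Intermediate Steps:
O = -33146 (O = 9 - 1*33155 = 9 - 33155 = -33146)
(765 + O) - 2078 = (765 - 33146) - 2078 = -32381 - 2078 = -34459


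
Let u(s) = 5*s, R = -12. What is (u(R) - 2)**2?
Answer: 3844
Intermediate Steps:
(u(R) - 2)**2 = (5*(-12) - 2)**2 = (-60 - 2)**2 = (-62)**2 = 3844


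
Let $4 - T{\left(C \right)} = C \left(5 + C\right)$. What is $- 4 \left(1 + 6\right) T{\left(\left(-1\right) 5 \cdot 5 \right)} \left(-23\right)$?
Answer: $-319424$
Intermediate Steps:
$T{\left(C \right)} = 4 - C \left(5 + C\right)$
$- 4 \left(1 + 6\right) T{\left(\left(-1\right) 5 \cdot 5 \right)} \left(-23\right) = - 4 \left(1 + 6\right) \left(4 - \left(\left(-1\right) 5 \cdot 5\right)^{2} - 5 \left(-1\right) 5 \cdot 5\right) \left(-23\right) = \left(-4\right) 7 \left(4 - \left(\left(-5\right) 5\right)^{2} - 5 \left(\left(-5\right) 5\right)\right) \left(-23\right) = - 28 \left(4 - \left(-25\right)^{2} - -125\right) \left(-23\right) = - 28 \left(4 - 625 + 125\right) \left(-23\right) = \left(-28\right) \left(-496\right) \left(-23\right) = 13888 \left(-23\right) = -319424$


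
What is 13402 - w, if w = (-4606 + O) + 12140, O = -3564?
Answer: 9432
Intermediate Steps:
w = 3970 (w = (-4606 - 3564) + 12140 = -8170 + 12140 = 3970)
13402 - w = 13402 - 1*3970 = 13402 - 3970 = 9432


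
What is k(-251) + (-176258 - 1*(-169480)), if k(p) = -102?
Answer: -6880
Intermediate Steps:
k(-251) + (-176258 - 1*(-169480)) = -102 + (-176258 - 1*(-169480)) = -102 + (-176258 + 169480) = -102 - 6778 = -6880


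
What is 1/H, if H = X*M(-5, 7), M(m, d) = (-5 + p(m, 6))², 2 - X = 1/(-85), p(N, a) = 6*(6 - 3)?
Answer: 85/28899 ≈ 0.0029413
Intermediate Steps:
p(N, a) = 18 (p(N, a) = 6*3 = 18)
X = 171/85 (X = 2 - 1/(-85) = 2 - 1*(-1/85) = 2 + 1/85 = 171/85 ≈ 2.0118)
M(m, d) = 169 (M(m, d) = (-5 + 18)² = 13² = 169)
H = 28899/85 (H = (171/85)*169 = 28899/85 ≈ 339.99)
1/H = 1/(28899/85) = 85/28899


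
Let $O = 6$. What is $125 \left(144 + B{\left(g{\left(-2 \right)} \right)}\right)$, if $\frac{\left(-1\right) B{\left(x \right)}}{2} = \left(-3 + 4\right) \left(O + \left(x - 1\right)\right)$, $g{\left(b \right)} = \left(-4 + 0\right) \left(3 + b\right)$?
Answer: $17750$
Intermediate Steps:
$g{\left(b \right)} = -12 - 4 b$ ($g{\left(b \right)} = - 4 \left(3 + b\right) = -12 - 4 b$)
$B{\left(x \right)} = -10 - 2 x$ ($B{\left(x \right)} = - 2 \left(-3 + 4\right) \left(6 + \left(x - 1\right)\right) = - 2 \cdot 1 \left(6 + \left(x - 1\right)\right) = - 2 \cdot 1 \left(6 + \left(-1 + x\right)\right) = - 2 \cdot 1 \left(5 + x\right) = - 2 \left(5 + x\right) = -10 - 2 x$)
$125 \left(144 + B{\left(g{\left(-2 \right)} \right)}\right) = 125 \left(144 - \left(10 + 2 \left(-12 - -8\right)\right)\right) = 125 \left(144 - \left(10 + 2 \left(-12 + 8\right)\right)\right) = 125 \left(144 - 2\right) = 125 \cdot 142 = 17750$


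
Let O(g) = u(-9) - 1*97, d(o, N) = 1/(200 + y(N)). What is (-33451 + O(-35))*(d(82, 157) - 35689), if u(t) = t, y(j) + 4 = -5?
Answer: 228744579086/191 ≈ 1.1976e+9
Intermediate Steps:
y(j) = -9 (y(j) = -4 - 5 = -9)
d(o, N) = 1/191 (d(o, N) = 1/(200 - 9) = 1/191)
O(g) = -106 (O(g) = -9 - 1*97 = -9 - 97 = -106)
(-33451 + O(-35))*(d(82, 157) - 35689) = (-33451 - 106)*(1/191 - 35689) = -33557*(-6816598/191) = 228744579086/191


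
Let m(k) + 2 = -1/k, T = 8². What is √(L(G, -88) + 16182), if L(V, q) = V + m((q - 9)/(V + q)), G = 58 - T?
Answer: 28*√194097/97 ≈ 127.17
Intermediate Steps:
T = 64
m(k) = -2 - 1/k
G = -6 (G = 58 - 1*64 = 58 - 64 = -6)
L(V, q) = -2 + V - (V + q)/(-9 + q) (L(V, q) = V + (-2 - 1/((q - 9)/(V + q))) = V + (-2 - 1/((-9 + q)/(V + q))) = V + (-2 - (V + q)/(-9 + q)) = -2 + V - (V + q)/(-9 + q))
√(L(G, -88) + 16182) = √((-1*(-6) - 1*(-88) + (-9 - 88)*(-2 - 6))/(-9 - 88) + 16182) = √((6 + 88 - 97*(-8))/(-97) + 16182) = √(-(6 + 88 + 776)/97 + 16182) = √(-1/97*870 + 16182) = √(-870/97 + 16182) = √(1568784/97) = 28*√194097/97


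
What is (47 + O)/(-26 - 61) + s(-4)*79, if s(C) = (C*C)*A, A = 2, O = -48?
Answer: 219937/87 ≈ 2528.0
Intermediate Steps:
s(C) = 2*C² (s(C) = (C*C)*2 = C²*2 = 2*C²)
(47 + O)/(-26 - 61) + s(-4)*79 = (47 - 48)/(-26 - 61) + (2*(-4)²)*79 = -1/(-87) + (2*16)*79 = -1*(-1/87) + 32*79 = 1/87 + 2528 = 219937/87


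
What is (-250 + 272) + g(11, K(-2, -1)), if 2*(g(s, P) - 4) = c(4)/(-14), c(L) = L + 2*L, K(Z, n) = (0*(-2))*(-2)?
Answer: 179/7 ≈ 25.571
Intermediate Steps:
K(Z, n) = 0 (K(Z, n) = 0*(-2) = 0)
c(L) = 3*L
g(s, P) = 25/7 (g(s, P) = 4 + ((3*4)/(-14))/2 = 4 + (12*(-1/14))/2 = 4 + (1/2)*(-6/7) = 4 - 3/7 = 25/7)
(-250 + 272) + g(11, K(-2, -1)) = (-250 + 272) + 25/7 = 22 + 25/7 = 179/7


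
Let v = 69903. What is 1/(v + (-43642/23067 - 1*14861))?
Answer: 23067/1269610172 ≈ 1.8169e-5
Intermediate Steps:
1/(v + (-43642/23067 - 1*14861)) = 1/(69903 + (-43642/23067 - 1*14861)) = 1/(69903 + (-43642*1/23067 - 14861)) = 1/(69903 + (-43642/23067 - 14861)) = 1/(69903 - 342842329/23067) = 1/(1269610172/23067) = 23067/1269610172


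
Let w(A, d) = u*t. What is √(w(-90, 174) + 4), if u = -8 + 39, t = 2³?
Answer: 6*√7 ≈ 15.875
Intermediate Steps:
t = 8
u = 31
w(A, d) = 248 (w(A, d) = 31*8 = 248)
√(w(-90, 174) + 4) = √(248 + 4) = √252 = 6*√7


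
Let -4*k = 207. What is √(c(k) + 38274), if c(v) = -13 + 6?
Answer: √38267 ≈ 195.62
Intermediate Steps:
k = -207/4 (k = -¼*207 = -207/4 ≈ -51.750)
c(v) = -7
√(c(k) + 38274) = √(-7 + 38274) = √38267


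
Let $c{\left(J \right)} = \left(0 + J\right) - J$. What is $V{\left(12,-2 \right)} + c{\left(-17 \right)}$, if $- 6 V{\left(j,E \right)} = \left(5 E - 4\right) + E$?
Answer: $\frac{8}{3} \approx 2.6667$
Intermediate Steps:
$V{\left(j,E \right)} = \frac{2}{3} - E$ ($V{\left(j,E \right)} = - \frac{\left(5 E - 4\right) + E}{6} = - \frac{\left(-4 + 5 E\right) + E}{6} = - \frac{-4 + 6 E}{6} = \frac{2}{3} - E$)
$c{\left(J \right)} = 0$ ($c{\left(J \right)} = J - J = 0$)
$V{\left(12,-2 \right)} + c{\left(-17 \right)} = \left(\frac{2}{3} - -2\right) + 0 = \left(\frac{2}{3} + 2\right) + 0 = \frac{8}{3} + 0 = \frac{8}{3}$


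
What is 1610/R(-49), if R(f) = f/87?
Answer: -20010/7 ≈ -2858.6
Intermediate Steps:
R(f) = f/87 (R(f) = f*(1/87) = f/87)
1610/R(-49) = 1610/(((1/87)*(-49))) = 1610/(-49/87) = 1610*(-87/49) = -20010/7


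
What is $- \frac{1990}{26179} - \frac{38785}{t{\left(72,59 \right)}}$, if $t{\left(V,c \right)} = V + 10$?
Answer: $- \frac{1015515695}{2146678} \approx -473.06$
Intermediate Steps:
$t{\left(V,c \right)} = 10 + V$
$- \frac{1990}{26179} - \frac{38785}{t{\left(72,59 \right)}} = - \frac{1990}{26179} - \frac{38785}{10 + 72} = \left(-1990\right) \frac{1}{26179} - \frac{38785}{82} = - \frac{1990}{26179} - \frac{38785}{82} = - \frac{1015515695}{2146678}$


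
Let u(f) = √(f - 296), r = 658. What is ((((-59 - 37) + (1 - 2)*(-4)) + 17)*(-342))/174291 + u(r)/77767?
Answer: 8550/58097 + √362/77767 ≈ 0.14741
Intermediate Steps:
u(f) = √(-296 + f)
((((-59 - 37) + (1 - 2)*(-4)) + 17)*(-342))/174291 + u(r)/77767 = ((((-59 - 37) + (1 - 2)*(-4)) + 17)*(-342))/174291 + √(-296 + 658)/77767 = (((-96 - 1*(-4)) + 17)*(-342))*(1/174291) + √362*(1/77767) = (((-96 + 4) + 17)*(-342))*(1/174291) + √362/77767 = ((-92 + 17)*(-342))*(1/174291) + √362/77767 = -75*(-342)*(1/174291) + √362/77767 = 25650*(1/174291) + √362/77767 = 8550/58097 + √362/77767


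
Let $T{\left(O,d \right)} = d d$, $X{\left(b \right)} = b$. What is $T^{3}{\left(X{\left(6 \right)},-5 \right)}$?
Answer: $15625$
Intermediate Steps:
$T{\left(O,d \right)} = d^{2}$
$T^{3}{\left(X{\left(6 \right)},-5 \right)} = \left(\left(-5\right)^{2}\right)^{3} = 25^{3} = 15625$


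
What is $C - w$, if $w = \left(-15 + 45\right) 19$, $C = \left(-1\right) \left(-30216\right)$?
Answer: $29646$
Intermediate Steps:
$C = 30216$
$w = 570$ ($w = 30 \cdot 19 = 570$)
$C - w = 30216 - 570 = 29646$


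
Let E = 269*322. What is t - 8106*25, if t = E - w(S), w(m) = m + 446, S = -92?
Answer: -116386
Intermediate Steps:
E = 86618
w(m) = 446 + m
t = 86264 (t = 86618 - (446 - 92) = 86618 - 1*354 = 86618 - 354 = 86264)
t - 8106*25 = 86264 - 8106*25 = 86264 - 202650 = -116386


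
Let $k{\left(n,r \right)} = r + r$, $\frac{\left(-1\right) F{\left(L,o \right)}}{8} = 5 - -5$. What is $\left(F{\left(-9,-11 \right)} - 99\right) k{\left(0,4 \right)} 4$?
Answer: $-5728$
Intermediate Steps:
$F{\left(L,o \right)} = -80$ ($F{\left(L,o \right)} = - 8 \left(5 - -5\right) = - 8 \left(5 + 5\right) = \left(-8\right) 10 = -80$)
$k{\left(n,r \right)} = 2 r$
$\left(F{\left(-9,-11 \right)} - 99\right) k{\left(0,4 \right)} 4 = \left(-80 - 99\right) 2 \cdot 4 \cdot 4 = - 179 \cdot 8 \cdot 4 = \left(-179\right) 32 = -5728$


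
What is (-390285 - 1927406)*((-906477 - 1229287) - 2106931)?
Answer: 9833256017245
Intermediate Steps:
(-390285 - 1927406)*((-906477 - 1229287) - 2106931) = -2317691*(-2135764 - 2106931) = -2317691*(-4242695) = 9833256017245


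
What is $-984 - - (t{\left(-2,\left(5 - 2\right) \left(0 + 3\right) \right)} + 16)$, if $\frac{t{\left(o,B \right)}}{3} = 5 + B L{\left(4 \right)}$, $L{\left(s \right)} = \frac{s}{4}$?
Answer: $-926$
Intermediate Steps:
$L{\left(s \right)} = \frac{s}{4}$ ($L{\left(s \right)} = s \frac{1}{4} = \frac{s}{4}$)
$t{\left(o,B \right)} = 15 + 3 B$ ($t{\left(o,B \right)} = 3 \left(5 + B \frac{1}{4} \cdot 4\right) = 3 \left(5 + B 1\right) = 3 \left(5 + B\right) = 15 + 3 B$)
$-984 - - (t{\left(-2,\left(5 - 2\right) \left(0 + 3\right) \right)} + 16) = -984 - - (\left(15 + 3 \left(5 - 2\right) \left(0 + 3\right)\right) + 16) = -984 - - (\left(15 + 3 \cdot 3 \cdot 3\right) + 16) = -984 - - (\left(15 + 3 \cdot 9\right) + 16) = -984 - - (\left(15 + 27\right) + 16) = -984 - - (42 + 16) = -984 - \left(-1\right) 58 = -984 - -58 = -984 + 58 = -926$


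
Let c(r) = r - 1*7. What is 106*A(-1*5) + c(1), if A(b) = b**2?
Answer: 2644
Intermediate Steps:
c(r) = -7 + r (c(r) = r - 7 = -7 + r)
106*A(-1*5) + c(1) = 106*(-1*5)**2 + (-7 + 1) = 106*(-5)**2 - 6 = 106*25 - 6 = 2650 - 6 = 2644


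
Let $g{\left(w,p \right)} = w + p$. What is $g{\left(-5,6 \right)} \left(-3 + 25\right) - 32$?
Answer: $-10$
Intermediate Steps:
$g{\left(w,p \right)} = p + w$
$g{\left(-5,6 \right)} \left(-3 + 25\right) - 32 = \left(6 - 5\right) \left(-3 + 25\right) - 32 = 1 \cdot 22 - 32 = 22 - 32 = -10$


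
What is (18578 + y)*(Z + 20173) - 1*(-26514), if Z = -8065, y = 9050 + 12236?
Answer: 482699826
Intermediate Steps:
y = 21286
(18578 + y)*(Z + 20173) - 1*(-26514) = (18578 + 21286)*(-8065 + 20173) - 1*(-26514) = 39864*12108 + 26514 = 482673312 + 26514 = 482699826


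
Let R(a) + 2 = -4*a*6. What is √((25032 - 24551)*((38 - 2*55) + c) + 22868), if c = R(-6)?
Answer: 9*√698 ≈ 237.78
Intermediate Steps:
R(a) = -2 - 24*a (R(a) = -2 - 4*a*6 = -2 - 24*a)
c = 142 (c = -2 - 24*(-6) = -2 + 144 = 142)
√((25032 - 24551)*((38 - 2*55) + c) + 22868) = √((25032 - 24551)*((38 - 2*55) + 142) + 22868) = √(481*((38 - 110) + 142) + 22868) = √(481*(-72 + 142) + 22868) = √(481*70 + 22868) = √(33670 + 22868) = √56538 = 9*√698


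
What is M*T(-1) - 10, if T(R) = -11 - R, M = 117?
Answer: -1180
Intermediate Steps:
M*T(-1) - 10 = 117*(-11 - 1*(-1)) - 10 = 117*(-11 + 1) - 10 = 117*(-10) - 10 = -1170 - 10 = -1180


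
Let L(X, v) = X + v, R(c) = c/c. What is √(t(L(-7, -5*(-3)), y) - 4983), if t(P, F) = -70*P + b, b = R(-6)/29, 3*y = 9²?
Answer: I*√4661634/29 ≈ 74.451*I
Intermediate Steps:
R(c) = 1
y = 27 (y = (⅓)*9² = (⅓)*81 = 27)
b = 1/29 ≈ 0.034483
t(P, F) = 1/29 - 70*P (t(P, F) = -70*P + 1/29 = 1/29 - 70*P)
√(t(L(-7, -5*(-3)), y) - 4983) = √((1/29 - 70*(-7 - 5*(-3))) - 4983) = √((1/29 - 70*(-7 + 15)) - 4983) = √((1/29 - 70*8) - 4983) = √((1/29 - 560) - 4983) = √(-16239/29 - 4983) = √(-160746/29) = I*√4661634/29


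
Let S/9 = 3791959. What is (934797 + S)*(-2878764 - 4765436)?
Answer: -268024212117600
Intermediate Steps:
S = 34127631 (S = 9*3791959 = 34127631)
(934797 + S)*(-2878764 - 4765436) = (934797 + 34127631)*(-2878764 - 4765436) = 35062428*(-7644200) = -268024212117600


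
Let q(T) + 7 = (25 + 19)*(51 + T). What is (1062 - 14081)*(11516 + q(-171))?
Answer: -81095351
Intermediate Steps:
q(T) = 2237 + 44*T (q(T) = -7 + (25 + 19)*(51 + T) = -7 + 44*(51 + T) = -7 + (2244 + 44*T) = 2237 + 44*T)
(1062 - 14081)*(11516 + q(-171)) = (1062 - 14081)*(11516 + (2237 + 44*(-171))) = -13019*(11516 + (2237 - 7524)) = -13019*(11516 - 5287) = -13019*6229 = -81095351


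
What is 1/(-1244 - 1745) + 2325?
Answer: 6949424/2989 ≈ 2325.0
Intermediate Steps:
1/(-1244 - 1745) + 2325 = 1/(-2989) + 2325 = -1/2989 + 2325 = 6949424/2989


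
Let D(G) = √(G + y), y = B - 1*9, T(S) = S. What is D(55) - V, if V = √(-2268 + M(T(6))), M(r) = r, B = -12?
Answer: √34 - I*√2262 ≈ 5.831 - 47.56*I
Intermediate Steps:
y = -21 (y = -12 - 1*9 = -12 - 9 = -21)
D(G) = √(-21 + G) (D(G) = √(G - 21) = √(-21 + G))
V = I*√2262 (V = √(-2268 + 6) = √(-2262) = I*√2262 ≈ 47.56*I)
D(55) - V = √(-21 + 55) - I*√2262 = √34 - I*√2262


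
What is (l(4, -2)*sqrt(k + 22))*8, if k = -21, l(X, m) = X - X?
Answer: 0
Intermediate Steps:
l(X, m) = 0
(l(4, -2)*sqrt(k + 22))*8 = (0*sqrt(-21 + 22))*8 = (0*sqrt(1))*8 = (0*1)*8 = 0*8 = 0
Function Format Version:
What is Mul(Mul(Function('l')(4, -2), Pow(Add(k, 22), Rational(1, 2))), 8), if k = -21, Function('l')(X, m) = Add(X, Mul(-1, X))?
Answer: 0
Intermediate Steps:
Function('l')(X, m) = 0
Mul(Mul(Function('l')(4, -2), Pow(Add(k, 22), Rational(1, 2))), 8) = Mul(Mul(0, Pow(Add(-21, 22), Rational(1, 2))), 8) = Mul(Mul(0, Pow(1, Rational(1, 2))), 8) = Mul(Mul(0, 1), 8) = Mul(0, 8) = 0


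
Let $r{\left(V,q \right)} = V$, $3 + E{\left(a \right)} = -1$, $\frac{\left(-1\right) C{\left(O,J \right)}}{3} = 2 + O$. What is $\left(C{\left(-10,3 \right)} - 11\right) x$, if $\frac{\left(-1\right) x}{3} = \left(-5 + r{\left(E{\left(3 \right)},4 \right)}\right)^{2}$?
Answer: $-3159$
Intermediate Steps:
$C{\left(O,J \right)} = -6 - 3 O$ ($C{\left(O,J \right)} = - 3 \left(2 + O\right) = -6 - 3 O$)
$E{\left(a \right)} = -4$ ($E{\left(a \right)} = -3 - 1 = -4$)
$x = -243$ ($x = - 3 \left(-5 - 4\right)^{2} = - 3 \left(-9\right)^{2} = \left(-3\right) 81 = -243$)
$\left(C{\left(-10,3 \right)} - 11\right) x = \left(\left(-6 - -30\right) - 11\right) \left(-243\right) = \left(\left(-6 + 30\right) - 11\right) \left(-243\right) = \left(24 - 11\right) \left(-243\right) = 13 \left(-243\right) = -3159$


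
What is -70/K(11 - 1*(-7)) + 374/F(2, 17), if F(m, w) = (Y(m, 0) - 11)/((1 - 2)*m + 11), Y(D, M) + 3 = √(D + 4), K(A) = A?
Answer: -215383/855 - 1683*√6/95 ≈ -295.30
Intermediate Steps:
Y(D, M) = -3 + √(4 + D) (Y(D, M) = -3 + √(D + 4) = -3 + √(4 + D))
F(m, w) = (-14 + √(4 + m))/(11 - m) (F(m, w) = ((-3 + √(4 + m)) - 11)/((1 - 2)*m + 11) = (-14 + √(4 + m))/(-m + 11) = (-14 + √(4 + m))/(11 - m))
-70/K(11 - 1*(-7)) + 374/F(2, 17) = -70/(11 - 1*(-7)) + 374/(((14 - √(4 + 2))/(-11 + 2))) = -70/(11 + 7) + 374/(((14 - √6)/(-9))) = -70/18 + 374/((-(14 - √6)/9)) = -70*1/18 + 374/(-14/9 + √6/9) = -35/9 + 374/(-14/9 + √6/9)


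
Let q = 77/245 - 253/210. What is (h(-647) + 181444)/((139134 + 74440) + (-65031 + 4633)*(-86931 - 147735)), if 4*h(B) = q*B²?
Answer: 74133077/11905799339280 ≈ 6.2266e-6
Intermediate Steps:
q = -187/210 (q = 77*(1/245) - 253*1/210 = 11/35 - 253/210 = -187/210 ≈ -0.89048)
h(B) = -187*B²/840 (h(B) = (-187*B²/210)/4 = -187*B²/840)
(h(-647) + 181444)/((139134 + 74440) + (-65031 + 4633)*(-86931 - 147735)) = (-187/840*(-647)² + 181444)/((139134 + 74440) + (-65031 + 4633)*(-86931 - 147735)) = (-187/840*418609 + 181444)/(213574 - 60398*(-234666)) = (-78279883/840 + 181444)/(213574 + 14173357068) = (74133077/840)/14173570642 = (74133077/840)*(1/14173570642) = 74133077/11905799339280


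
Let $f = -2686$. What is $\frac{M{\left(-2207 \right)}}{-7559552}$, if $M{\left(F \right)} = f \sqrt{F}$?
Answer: $\frac{1343 i \sqrt{2207}}{3779776} \approx 0.016692 i$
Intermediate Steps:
$M{\left(F \right)} = - 2686 \sqrt{F}$
$\frac{M{\left(-2207 \right)}}{-7559552} = \frac{\left(-2686\right) \sqrt{-2207}}{-7559552} = - 2686 i \sqrt{2207} \left(- \frac{1}{7559552}\right) = \frac{1343 i \sqrt{2207}}{3779776}$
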